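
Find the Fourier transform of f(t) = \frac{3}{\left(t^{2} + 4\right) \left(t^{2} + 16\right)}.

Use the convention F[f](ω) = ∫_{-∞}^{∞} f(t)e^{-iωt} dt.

F(ω) = \frac{\pi \left(2 e^{2 \left|{\omega}\right|} - 1\right) e^{- 4 \left|{\omega}\right|}}{16}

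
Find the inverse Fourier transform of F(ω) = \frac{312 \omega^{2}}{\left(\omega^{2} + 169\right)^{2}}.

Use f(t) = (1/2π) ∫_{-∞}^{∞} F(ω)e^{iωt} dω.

f(t) = 6 \left(1 - 13 \left|{t}\right|\right) e^{- 13 \left|{t}\right|}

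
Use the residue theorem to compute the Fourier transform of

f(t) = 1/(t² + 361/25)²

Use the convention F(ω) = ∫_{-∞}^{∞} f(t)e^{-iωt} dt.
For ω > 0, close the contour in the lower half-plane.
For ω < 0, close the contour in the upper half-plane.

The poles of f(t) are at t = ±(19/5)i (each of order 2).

Let g(z) = f(z)e^{-iωz}; for large |z| the factor e^{-iωz} decays in the lower half-plane when ω > 0 and in the upper half-plane when ω < 0.

Case ω > 0 (lower half-plane, clockwise contour ⇒ F(ω) = -2πi·ΣRes):
  Res_{z = - \frac{19 i}{5}} g(z) = \frac{25 i \left(19 \omega + 5\right) e^{- \frac{19 \omega}{5}}}{27436} (pole of order 2)
  F(ω) = -2πi·ΣRes = \frac{25 \pi \left(19 \omega + 5\right) e^{- \frac{19 \omega}{5}}}{13718}

Case ω < 0 (upper half-plane, counterclockwise contour ⇒ F(ω) = +2πi·ΣRes):
  Res_{z = \frac{19 i}{5}} g(z) = \frac{25 i \left(19 \omega - 5\right) e^{\frac{19 \omega}{5}}}{27436} (pole of order 2)
  F(ω) = 2πi·ΣRes = \frac{25 \pi \left(5 - 19 \omega\right) e^{\frac{19 \omega}{5}}}{13718}

Both cases combine into a single formula in |ω|:

F(ω) = \frac{25 \pi \left(19 \left|{\omega}\right| + 5\right) e^{- \frac{19 \left|{\omega}\right|}{5}}}{13718}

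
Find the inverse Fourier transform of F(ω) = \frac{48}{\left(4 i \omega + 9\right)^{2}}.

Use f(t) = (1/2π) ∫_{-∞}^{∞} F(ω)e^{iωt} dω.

f(t) = 3 t e^{- \frac{9 t}{4}} u\left(t\right)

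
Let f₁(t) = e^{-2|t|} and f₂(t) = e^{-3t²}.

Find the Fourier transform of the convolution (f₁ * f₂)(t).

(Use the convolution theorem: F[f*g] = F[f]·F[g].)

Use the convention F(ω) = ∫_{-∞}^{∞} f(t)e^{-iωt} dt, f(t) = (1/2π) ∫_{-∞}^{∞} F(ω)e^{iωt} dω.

F[f₁*f₂](ω) = \frac{4 \sqrt{3} \sqrt{\pi} e^{- \frac{\omega^{2}}{12}}}{3 \left(\omega^{2} + 4\right)}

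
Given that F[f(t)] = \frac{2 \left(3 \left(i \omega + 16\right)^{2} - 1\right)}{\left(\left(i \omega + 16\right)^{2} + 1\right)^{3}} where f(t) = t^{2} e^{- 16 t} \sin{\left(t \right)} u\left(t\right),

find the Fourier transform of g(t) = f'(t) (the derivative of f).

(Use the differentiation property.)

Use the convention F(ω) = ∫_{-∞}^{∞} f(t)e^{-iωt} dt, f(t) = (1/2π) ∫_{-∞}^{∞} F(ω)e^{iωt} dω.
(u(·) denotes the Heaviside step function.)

F[g](ω) = \frac{2 i \omega \left(3 \left(i \omega + 16\right)^{2} - 1\right)}{\left(\left(i \omega + 16\right)^{2} + 1\right)^{3}}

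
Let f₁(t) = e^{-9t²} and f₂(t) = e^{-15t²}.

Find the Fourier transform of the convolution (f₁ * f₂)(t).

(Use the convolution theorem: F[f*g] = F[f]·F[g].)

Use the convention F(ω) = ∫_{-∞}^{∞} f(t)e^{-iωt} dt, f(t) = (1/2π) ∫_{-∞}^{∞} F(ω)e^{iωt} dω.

F[f₁*f₂](ω) = \frac{\sqrt{15} \pi e^{- \frac{2 \omega^{2}}{45}}}{45}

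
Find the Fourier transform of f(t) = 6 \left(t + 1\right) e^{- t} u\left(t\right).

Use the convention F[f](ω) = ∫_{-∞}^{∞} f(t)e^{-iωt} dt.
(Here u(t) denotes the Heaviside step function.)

F(ω) = \frac{6 \left(- i \omega - 2\right)}{\omega^{2} - 2 i \omega - 1}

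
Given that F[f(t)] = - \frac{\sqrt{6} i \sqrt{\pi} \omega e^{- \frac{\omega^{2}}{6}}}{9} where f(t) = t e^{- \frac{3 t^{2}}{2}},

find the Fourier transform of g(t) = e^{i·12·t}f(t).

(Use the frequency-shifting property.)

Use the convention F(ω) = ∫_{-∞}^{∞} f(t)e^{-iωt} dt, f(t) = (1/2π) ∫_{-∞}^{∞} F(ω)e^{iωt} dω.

F[g](ω) = \frac{\sqrt{6} i \sqrt{\pi} \left(12 - \omega\right) e^{- \frac{\left(\omega - 12\right)^{2}}{6}}}{9}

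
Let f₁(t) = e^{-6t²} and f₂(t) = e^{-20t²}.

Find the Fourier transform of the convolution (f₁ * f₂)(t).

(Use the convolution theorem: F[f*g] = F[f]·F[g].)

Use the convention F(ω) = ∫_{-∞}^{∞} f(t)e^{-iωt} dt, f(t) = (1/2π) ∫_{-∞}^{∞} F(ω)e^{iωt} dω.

F[f₁*f₂](ω) = \frac{\sqrt{30} \pi e^{- \frac{13 \omega^{2}}{240}}}{60}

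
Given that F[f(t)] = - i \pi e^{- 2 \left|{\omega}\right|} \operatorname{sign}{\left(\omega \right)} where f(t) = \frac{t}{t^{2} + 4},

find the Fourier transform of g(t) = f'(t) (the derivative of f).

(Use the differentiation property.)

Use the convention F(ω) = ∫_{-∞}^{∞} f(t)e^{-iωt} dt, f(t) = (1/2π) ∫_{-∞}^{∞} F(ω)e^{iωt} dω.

F[g](ω) = \pi \omega e^{- 2 \left|{\omega}\right|} \operatorname{sign}{\left(\omega \right)}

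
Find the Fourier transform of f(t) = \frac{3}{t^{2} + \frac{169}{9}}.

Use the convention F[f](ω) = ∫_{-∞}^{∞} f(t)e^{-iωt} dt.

F(ω) = \frac{9 \pi e^{- \frac{13 \left|{\omega}\right|}{3}}}{13}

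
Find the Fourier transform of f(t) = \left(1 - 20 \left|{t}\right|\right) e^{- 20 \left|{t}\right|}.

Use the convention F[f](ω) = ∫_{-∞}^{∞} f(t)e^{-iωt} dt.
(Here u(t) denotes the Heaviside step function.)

F(ω) = \frac{80 \omega^{2}}{\left(\omega^{2} + 400\right)^{2}}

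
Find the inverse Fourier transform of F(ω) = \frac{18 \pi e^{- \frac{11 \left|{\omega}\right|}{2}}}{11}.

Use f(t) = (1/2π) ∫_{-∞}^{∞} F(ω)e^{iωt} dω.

f(t) = \frac{9}{t^{2} + \frac{121}{4}}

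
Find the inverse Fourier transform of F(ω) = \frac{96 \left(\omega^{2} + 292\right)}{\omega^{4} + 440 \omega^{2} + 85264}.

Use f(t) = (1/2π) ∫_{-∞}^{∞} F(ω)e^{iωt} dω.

f(t) = 3 e^{- 16 \left|{t}\right|} \cos{\left(6 \left|{t}\right| \right)}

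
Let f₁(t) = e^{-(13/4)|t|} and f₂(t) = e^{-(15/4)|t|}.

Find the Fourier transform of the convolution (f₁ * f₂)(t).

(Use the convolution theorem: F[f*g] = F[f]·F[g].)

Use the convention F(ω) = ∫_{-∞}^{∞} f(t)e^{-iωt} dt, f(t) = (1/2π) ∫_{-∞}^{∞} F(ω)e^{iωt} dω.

F[f₁*f₂](ω) = \frac{12480}{256 \omega^{4} + 6304 \omega^{2} + 38025}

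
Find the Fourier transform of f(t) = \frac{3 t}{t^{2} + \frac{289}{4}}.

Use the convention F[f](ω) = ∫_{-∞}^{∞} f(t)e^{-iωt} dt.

F(ω) = - 3 i \pi e^{- \frac{17 \left|{\omega}\right|}{2}} \operatorname{sign}{\left(\omega \right)}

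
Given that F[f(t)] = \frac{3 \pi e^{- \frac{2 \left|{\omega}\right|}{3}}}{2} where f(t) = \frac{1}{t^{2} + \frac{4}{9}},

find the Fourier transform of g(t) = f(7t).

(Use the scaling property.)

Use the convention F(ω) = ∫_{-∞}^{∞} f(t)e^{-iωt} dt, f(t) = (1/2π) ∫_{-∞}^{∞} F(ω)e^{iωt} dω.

F[g](ω) = \frac{3 \pi e^{- \frac{2 \left|{\omega}\right|}{21}}}{14}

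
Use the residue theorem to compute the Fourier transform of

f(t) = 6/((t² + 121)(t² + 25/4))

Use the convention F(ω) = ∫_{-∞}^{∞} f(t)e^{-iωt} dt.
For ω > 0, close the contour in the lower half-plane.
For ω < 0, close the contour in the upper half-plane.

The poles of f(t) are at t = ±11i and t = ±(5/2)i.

Let g(z) = f(z)e^{-iωz}; for large |z| the factor e^{-iωz} decays in the lower half-plane when ω > 0 and in the upper half-plane when ω < 0.

Case ω > 0 (lower half-plane, clockwise contour ⇒ F(ω) = -2πi·ΣRes):
  Res_{z = - 11 i} g(z) = - \frac{4 i e^{- 11 \omega}}{1683}
  Res_{z = - \frac{5 i}{2}} g(z) = \frac{8 i e^{- \frac{5 \omega}{2}}}{765}
  F(ω) = -2πi·ΣRes = - \frac{8 \pi e^{- 11 \omega}}{1683} + \frac{16 \pi e^{- \frac{5 \omega}{2}}}{765}

Case ω < 0 (upper half-plane, counterclockwise contour ⇒ F(ω) = +2πi·ΣRes):
  Res_{z = 11 i} g(z) = \frac{4 i e^{11 \omega}}{1683}
  Res_{z = \frac{5 i}{2}} g(z) = - \frac{8 i e^{\frac{5 \omega}{2}}}{765}
  F(ω) = 2πi·ΣRes = \frac{8 \pi \left(22 e^{\frac{5 \omega}{2}} - 5 e^{11 \omega}\right)}{8415}

Both cases combine into a single formula in |ω|:

F(ω) = - \frac{8 \pi e^{- 11 \left|{\omega}\right|}}{1683} + \frac{16 \pi e^{- \frac{5 \left|{\omega}\right|}{2}}}{765}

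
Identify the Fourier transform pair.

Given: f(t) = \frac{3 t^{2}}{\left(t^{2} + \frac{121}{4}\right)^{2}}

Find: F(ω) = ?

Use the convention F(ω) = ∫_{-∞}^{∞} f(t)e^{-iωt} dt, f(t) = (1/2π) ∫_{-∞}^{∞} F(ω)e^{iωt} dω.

F(ω) = \frac{3 \pi \left(2 - 11 \left|{\omega}\right|\right) e^{- \frac{11 \left|{\omega}\right|}{2}}}{22}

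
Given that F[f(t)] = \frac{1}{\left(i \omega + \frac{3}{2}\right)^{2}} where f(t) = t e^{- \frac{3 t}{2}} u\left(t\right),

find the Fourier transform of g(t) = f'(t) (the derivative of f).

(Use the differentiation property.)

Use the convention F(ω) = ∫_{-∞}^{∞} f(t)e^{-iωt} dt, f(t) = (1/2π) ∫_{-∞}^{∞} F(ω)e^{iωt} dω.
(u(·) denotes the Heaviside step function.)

F[g](ω) = \frac{4 i \omega}{\left(2 i \omega + 3\right)^{2}}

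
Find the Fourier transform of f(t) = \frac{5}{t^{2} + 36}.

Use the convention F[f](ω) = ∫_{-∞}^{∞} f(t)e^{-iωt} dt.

F(ω) = \frac{5 \pi e^{- 6 \left|{\omega}\right|}}{6}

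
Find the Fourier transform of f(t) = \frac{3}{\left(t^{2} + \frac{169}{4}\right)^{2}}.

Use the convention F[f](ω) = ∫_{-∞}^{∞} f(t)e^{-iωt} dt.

F(ω) = \frac{6 \pi \left(13 \left|{\omega}\right| + 2\right) e^{- \frac{13 \left|{\omega}\right|}{2}}}{2197}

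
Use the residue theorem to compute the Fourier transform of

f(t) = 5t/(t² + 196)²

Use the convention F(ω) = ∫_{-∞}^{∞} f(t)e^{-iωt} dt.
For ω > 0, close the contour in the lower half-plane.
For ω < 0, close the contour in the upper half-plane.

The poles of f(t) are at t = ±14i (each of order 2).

Let g(z) = f(z)e^{-iωz}; for large |z| the factor e^{-iωz} decays in the lower half-plane when ω > 0 and in the upper half-plane when ω < 0.

Case ω > 0 (lower half-plane, clockwise contour ⇒ F(ω) = -2πi·ΣRes):
  Res_{z = - 14 i} g(z) = \frac{5 \omega e^{- 14 \omega}}{56} (pole of order 2)
  F(ω) = -2πi·ΣRes = - \frac{5 i \pi \omega e^{- 14 \omega}}{28}

Case ω < 0 (upper half-plane, counterclockwise contour ⇒ F(ω) = +2πi·ΣRes):
  Res_{z = 14 i} g(z) = - \frac{5 \omega e^{14 \omega}}{56} (pole of order 2)
  F(ω) = 2πi·ΣRes = - \frac{5 i \pi \omega e^{14 \omega}}{28}

Both cases combine into a single formula in |ω|:

F(ω) = - \frac{5 i \pi \omega e^{- 14 \left|{\omega}\right|}}{28}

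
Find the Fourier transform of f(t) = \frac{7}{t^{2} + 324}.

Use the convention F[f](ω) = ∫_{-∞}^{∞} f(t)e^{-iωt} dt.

F(ω) = \frac{7 \pi e^{- 18 \left|{\omega}\right|}}{18}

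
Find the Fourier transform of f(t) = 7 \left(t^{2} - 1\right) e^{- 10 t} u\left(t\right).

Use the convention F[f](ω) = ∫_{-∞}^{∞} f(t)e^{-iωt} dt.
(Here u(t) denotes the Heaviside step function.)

F(ω) = \frac{7 \left(2 i \omega - \left(i \omega + 10\right)^{3} + 20\right)}{\left(i \omega + 10\right)^{4}}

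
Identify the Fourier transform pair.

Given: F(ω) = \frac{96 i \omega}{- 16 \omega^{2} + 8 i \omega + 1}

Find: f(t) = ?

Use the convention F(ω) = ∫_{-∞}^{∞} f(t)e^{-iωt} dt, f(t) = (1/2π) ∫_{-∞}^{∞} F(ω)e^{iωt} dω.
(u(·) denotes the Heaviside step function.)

f(t) = 6 \left(1 - \frac{t}{4}\right) e^{- \frac{t}{4}} u\left(t\right)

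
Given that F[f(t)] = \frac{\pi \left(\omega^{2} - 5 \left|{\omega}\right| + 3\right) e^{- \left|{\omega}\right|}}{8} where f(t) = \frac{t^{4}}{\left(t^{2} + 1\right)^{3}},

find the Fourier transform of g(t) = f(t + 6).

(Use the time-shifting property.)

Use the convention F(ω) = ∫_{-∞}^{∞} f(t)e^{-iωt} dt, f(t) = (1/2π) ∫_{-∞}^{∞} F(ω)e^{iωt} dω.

F[g](ω) = \frac{\pi \left(\omega^{2} - 5 \left|{\omega}\right| + 3\right) e^{6 i \omega - \left|{\omega}\right|}}{8}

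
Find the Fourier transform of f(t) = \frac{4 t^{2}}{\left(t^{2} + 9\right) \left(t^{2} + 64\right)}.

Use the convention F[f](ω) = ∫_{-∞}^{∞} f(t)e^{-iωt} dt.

F(ω) = \frac{4 \pi \left(8 - 3 e^{5 \left|{\omega}\right|}\right) e^{- 8 \left|{\omega}\right|}}{55}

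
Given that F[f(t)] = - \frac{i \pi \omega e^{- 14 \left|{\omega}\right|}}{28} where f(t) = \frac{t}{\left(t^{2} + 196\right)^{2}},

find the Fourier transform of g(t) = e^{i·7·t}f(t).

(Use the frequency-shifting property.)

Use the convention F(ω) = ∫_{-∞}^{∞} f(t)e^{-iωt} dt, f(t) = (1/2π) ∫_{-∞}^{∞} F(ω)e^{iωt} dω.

F[g](ω) = \frac{i \pi \left(7 - \omega\right) e^{- 14 \left|{\omega - 7}\right|}}{28}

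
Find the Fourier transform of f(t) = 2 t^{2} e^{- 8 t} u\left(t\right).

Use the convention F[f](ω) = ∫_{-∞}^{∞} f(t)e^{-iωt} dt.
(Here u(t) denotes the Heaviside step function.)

F(ω) = \frac{4}{\left(i \omega + 8\right)^{3}}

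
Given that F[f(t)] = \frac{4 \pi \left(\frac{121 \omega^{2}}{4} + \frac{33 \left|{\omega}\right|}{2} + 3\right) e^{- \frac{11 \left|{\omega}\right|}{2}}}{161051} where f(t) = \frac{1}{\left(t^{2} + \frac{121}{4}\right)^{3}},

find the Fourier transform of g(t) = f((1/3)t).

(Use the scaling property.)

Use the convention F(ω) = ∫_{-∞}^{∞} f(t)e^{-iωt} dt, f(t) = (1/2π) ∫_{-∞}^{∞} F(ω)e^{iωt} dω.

F[g](ω) = \frac{9 \pi \left(363 \omega^{2} + 66 \left|{\omega}\right| + 4\right) e^{- \frac{33 \left|{\omega}\right|}{2}}}{161051}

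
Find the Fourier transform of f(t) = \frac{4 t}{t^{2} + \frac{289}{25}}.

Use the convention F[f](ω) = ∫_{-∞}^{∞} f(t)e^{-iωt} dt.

F(ω) = - 4 i \pi e^{- \frac{17 \left|{\omega}\right|}{5}} \operatorname{sign}{\left(\omega \right)}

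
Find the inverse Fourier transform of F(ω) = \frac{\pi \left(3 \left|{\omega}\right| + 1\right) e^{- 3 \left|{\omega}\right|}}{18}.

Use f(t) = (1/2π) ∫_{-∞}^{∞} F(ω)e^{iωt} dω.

f(t) = \frac{3}{\left(t^{2} + 9\right)^{2}}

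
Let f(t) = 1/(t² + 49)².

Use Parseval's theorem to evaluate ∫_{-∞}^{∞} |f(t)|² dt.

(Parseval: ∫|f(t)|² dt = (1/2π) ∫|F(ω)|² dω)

∫|f(t)|² dt = \frac{5 \pi}{13176688}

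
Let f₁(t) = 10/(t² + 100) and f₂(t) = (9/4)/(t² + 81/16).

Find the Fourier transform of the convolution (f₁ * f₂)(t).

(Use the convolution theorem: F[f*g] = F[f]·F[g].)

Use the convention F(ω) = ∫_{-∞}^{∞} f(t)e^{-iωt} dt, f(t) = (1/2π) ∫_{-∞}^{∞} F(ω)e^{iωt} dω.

F[f₁*f₂](ω) = \pi^{2} e^{- \frac{49 \left|{\omega}\right|}{4}}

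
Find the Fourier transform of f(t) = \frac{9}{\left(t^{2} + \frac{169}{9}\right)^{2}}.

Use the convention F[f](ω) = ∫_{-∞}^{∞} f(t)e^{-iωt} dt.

F(ω) = \frac{81 \pi \left(13 \left|{\omega}\right| + 3\right) e^{- \frac{13 \left|{\omega}\right|}{3}}}{4394}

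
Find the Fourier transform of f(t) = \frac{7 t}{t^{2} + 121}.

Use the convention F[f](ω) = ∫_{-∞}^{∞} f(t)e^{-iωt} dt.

F(ω) = - 7 i \pi e^{- 11 \left|{\omega}\right|} \operatorname{sign}{\left(\omega \right)}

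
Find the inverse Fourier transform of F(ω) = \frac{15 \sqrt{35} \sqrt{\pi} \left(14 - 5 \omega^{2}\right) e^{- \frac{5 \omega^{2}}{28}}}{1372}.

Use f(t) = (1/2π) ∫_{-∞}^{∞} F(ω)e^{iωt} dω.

f(t) = 3 t^{2} e^{- \frac{7 t^{2}}{5}}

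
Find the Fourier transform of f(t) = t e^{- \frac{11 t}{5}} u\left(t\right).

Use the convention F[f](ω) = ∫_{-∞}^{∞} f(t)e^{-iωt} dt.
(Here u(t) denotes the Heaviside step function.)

F(ω) = \frac{25}{\left(5 i \omega + 11\right)^{2}}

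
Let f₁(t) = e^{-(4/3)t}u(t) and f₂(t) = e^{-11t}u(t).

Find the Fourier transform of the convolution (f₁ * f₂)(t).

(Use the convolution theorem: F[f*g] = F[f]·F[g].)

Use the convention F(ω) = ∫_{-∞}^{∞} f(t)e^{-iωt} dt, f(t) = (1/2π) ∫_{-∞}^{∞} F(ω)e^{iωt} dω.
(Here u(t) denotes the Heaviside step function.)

F[f₁*f₂](ω) = \frac{3}{\left(i \omega + 11\right) \left(3 i \omega + 4\right)}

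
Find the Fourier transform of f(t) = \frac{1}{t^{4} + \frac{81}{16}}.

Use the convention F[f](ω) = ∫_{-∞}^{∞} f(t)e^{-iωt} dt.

F(ω) = \frac{8 \pi e^{- \frac{3 \sqrt{2} \left|{\omega}\right|}{4}} \sin{\left(\frac{3 \sqrt{2} \left|{\omega}\right|}{4} + \frac{\pi}{4} \right)}}{27}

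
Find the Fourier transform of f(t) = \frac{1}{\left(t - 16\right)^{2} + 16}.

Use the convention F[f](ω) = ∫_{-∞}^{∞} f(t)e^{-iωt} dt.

F(ω) = \frac{\pi e^{- 16 i \omega - 4 \left|{\omega}\right|}}{4}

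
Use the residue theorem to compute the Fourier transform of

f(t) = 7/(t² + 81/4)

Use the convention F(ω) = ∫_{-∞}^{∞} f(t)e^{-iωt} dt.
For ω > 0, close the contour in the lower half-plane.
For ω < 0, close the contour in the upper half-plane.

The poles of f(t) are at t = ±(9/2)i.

Let g(z) = f(z)e^{-iωz}; for large |z| the factor e^{-iωz} decays in the lower half-plane when ω > 0 and in the upper half-plane when ω < 0.

Case ω > 0 (lower half-plane, clockwise contour ⇒ F(ω) = -2πi·ΣRes):
  Res_{z = - \frac{9 i}{2}} g(z) = \frac{7 i e^{- \frac{9 \omega}{2}}}{9}
  F(ω) = -2πi·ΣRes = \frac{14 \pi e^{- \frac{9 \omega}{2}}}{9}

Case ω < 0 (upper half-plane, counterclockwise contour ⇒ F(ω) = +2πi·ΣRes):
  Res_{z = \frac{9 i}{2}} g(z) = - \frac{7 i e^{\frac{9 \omega}{2}}}{9}
  F(ω) = 2πi·ΣRes = \frac{14 \pi e^{\frac{9 \omega}{2}}}{9}

Both cases combine into a single formula in |ω|:

F(ω) = \frac{14 \pi e^{- \frac{9 \left|{\omega}\right|}{2}}}{9}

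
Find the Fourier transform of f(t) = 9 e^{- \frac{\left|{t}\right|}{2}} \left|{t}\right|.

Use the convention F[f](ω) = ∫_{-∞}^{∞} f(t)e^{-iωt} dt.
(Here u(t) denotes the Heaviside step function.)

F(ω) = \frac{72 \left(1 - 4 \omega^{2}\right)}{\left(4 \omega^{2} + 1\right)^{2}}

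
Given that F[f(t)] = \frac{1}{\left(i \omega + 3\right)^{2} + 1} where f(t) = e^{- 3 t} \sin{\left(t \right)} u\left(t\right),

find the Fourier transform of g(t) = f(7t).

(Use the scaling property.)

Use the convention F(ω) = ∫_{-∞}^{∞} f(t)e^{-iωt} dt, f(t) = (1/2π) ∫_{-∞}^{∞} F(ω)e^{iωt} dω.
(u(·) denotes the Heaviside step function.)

F[g](ω) = \frac{7}{\left(i \omega + 21\right)^{2} + 49}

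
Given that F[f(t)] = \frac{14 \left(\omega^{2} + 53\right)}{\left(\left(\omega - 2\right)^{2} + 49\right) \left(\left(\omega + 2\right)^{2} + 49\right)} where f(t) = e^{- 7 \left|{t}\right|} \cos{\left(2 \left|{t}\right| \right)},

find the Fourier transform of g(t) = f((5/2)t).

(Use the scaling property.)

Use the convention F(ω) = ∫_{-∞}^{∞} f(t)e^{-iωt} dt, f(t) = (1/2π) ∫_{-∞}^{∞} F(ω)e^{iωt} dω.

F[g](ω) = \frac{140 \left(4 \omega^{2} + 1325\right)}{16 \omega^{4} + 9000 \omega^{2} + 1755625}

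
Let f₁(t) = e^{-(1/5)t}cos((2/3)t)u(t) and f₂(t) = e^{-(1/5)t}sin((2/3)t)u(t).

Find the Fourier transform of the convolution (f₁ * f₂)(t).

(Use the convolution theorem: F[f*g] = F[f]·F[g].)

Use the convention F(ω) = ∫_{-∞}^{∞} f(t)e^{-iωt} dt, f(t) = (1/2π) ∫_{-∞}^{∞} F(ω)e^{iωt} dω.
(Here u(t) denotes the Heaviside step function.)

F[f₁*f₂](ω) = \frac{6750 \left(5 i \omega + 1\right)}{\left(9 \left(5 i \omega + 1\right)^{2} + 100\right)^{2}}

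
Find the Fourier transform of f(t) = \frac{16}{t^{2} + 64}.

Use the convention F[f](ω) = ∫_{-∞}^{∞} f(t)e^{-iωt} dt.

F(ω) = 2 \pi e^{- 8 \left|{\omega}\right|}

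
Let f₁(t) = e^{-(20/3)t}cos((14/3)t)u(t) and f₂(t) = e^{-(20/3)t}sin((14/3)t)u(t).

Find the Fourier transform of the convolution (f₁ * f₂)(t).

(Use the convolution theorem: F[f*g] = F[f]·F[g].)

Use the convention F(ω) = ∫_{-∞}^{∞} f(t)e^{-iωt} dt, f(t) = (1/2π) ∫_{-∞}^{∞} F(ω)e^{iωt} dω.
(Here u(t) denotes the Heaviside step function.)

F[f₁*f₂](ω) = \frac{126 \left(3 i \omega + 20\right)}{\left(\left(3 i \omega + 20\right)^{2} + 196\right)^{2}}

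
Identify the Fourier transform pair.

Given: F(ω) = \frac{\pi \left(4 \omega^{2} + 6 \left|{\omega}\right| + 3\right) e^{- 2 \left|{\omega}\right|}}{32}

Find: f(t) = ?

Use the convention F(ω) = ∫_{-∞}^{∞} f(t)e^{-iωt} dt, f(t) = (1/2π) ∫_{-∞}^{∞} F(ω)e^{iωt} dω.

f(t) = \frac{8}{\left(t^{2} + 4\right)^{3}}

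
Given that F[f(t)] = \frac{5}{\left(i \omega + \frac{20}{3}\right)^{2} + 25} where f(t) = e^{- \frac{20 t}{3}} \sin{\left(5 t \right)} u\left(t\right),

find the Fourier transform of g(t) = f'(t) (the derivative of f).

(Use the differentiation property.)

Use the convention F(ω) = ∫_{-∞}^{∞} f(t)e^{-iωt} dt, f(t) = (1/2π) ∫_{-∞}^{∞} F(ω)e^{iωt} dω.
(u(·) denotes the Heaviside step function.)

F[g](ω) = \frac{45 i \omega}{\left(3 i \omega + 20\right)^{2} + 225}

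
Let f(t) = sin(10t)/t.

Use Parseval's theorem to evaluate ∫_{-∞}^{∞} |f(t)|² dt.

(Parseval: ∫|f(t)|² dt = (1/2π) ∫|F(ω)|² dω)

∫|f(t)|² dt = 10 \pi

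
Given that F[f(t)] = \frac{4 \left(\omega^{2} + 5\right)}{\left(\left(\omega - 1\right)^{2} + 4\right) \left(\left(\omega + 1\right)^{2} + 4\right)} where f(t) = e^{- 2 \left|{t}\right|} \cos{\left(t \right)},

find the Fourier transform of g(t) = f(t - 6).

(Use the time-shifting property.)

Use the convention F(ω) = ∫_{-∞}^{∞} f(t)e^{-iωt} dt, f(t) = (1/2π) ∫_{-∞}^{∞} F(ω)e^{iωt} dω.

F[g](ω) = \frac{4 \left(\omega^{2} + 5\right) e^{- 6 i \omega}}{\omega^{4} + 6 \omega^{2} + 25}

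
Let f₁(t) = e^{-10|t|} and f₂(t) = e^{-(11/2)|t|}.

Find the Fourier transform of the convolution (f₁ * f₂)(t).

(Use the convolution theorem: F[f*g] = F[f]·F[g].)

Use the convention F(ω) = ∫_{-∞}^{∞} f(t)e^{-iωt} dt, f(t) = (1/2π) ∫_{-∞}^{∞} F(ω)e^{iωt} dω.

F[f₁*f₂](ω) = \frac{880}{\left(\omega^{2} + 100\right) \left(4 \omega^{2} + 121\right)}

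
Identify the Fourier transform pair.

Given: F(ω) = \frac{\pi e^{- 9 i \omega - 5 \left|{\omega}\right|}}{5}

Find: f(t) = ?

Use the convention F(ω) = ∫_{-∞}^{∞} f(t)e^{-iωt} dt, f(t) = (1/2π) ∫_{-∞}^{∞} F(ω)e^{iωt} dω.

f(t) = \frac{1}{\left(t - 9\right)^{2} + 25}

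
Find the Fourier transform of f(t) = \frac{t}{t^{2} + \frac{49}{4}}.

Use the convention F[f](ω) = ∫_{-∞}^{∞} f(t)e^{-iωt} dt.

F(ω) = - i \pi e^{- \frac{7 \left|{\omega}\right|}{2}} \operatorname{sign}{\left(\omega \right)}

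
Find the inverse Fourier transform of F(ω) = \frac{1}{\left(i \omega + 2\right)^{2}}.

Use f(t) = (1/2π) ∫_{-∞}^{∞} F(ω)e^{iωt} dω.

f(t) = t e^{- 2 t} u\left(t\right)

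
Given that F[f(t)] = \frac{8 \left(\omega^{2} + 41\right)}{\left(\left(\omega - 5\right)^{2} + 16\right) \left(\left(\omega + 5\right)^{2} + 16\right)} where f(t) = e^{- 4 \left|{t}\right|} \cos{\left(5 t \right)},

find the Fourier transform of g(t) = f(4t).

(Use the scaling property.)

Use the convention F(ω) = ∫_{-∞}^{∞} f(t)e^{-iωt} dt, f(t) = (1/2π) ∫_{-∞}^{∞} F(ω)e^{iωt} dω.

F[g](ω) = \frac{32 \left(\omega^{2} + 656\right)}{\omega^{4} - 288 \omega^{2} + 430336}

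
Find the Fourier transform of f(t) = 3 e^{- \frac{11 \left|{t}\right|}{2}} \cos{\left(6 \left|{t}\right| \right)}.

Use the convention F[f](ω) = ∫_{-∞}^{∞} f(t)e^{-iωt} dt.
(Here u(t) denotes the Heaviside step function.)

F(ω) = \frac{132 \left(4 \omega^{2} + 265\right)}{16 \omega^{4} - 184 \omega^{2} + 70225}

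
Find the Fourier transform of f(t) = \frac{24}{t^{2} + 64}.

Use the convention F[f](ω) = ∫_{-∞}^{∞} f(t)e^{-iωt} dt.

F(ω) = 3 \pi e^{- 8 \left|{\omega}\right|}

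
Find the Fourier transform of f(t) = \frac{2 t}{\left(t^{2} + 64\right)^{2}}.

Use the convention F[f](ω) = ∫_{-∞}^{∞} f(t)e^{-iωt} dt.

F(ω) = - \frac{i \pi \omega e^{- 8 \left|{\omega}\right|}}{8}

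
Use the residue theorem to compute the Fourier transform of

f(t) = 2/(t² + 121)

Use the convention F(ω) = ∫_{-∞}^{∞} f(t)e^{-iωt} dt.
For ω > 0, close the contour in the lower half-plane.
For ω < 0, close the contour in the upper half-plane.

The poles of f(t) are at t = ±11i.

Let g(z) = f(z)e^{-iωz}; for large |z| the factor e^{-iωz} decays in the lower half-plane when ω > 0 and in the upper half-plane when ω < 0.

Case ω > 0 (lower half-plane, clockwise contour ⇒ F(ω) = -2πi·ΣRes):
  Res_{z = - 11 i} g(z) = \frac{i e^{- 11 \omega}}{11}
  F(ω) = -2πi·ΣRes = \frac{2 \pi e^{- 11 \omega}}{11}

Case ω < 0 (upper half-plane, counterclockwise contour ⇒ F(ω) = +2πi·ΣRes):
  Res_{z = 11 i} g(z) = - \frac{i e^{11 \omega}}{11}
  F(ω) = 2πi·ΣRes = \frac{2 \pi e^{11 \omega}}{11}

Both cases combine into a single formula in |ω|:

F(ω) = \frac{2 \pi e^{- 11 \left|{\omega}\right|}}{11}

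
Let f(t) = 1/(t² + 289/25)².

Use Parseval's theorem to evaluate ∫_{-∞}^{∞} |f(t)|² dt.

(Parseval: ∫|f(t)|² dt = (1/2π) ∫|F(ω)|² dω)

∫|f(t)|² dt = \frac{390625 \pi}{6565418768}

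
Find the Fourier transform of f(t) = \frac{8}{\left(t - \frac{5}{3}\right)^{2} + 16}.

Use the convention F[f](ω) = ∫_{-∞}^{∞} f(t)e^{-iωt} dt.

F(ω) = 2 \pi e^{- \frac{5 i \omega}{3} - 4 \left|{\omega}\right|}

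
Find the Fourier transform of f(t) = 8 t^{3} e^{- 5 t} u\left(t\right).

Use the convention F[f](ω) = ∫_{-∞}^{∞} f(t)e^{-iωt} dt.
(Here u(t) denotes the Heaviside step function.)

F(ω) = \frac{48}{\left(i \omega + 5\right)^{4}}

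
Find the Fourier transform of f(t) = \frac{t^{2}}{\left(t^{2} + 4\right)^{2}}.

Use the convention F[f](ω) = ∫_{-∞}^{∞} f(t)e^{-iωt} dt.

F(ω) = \frac{\pi \left(1 - 2 \left|{\omega}\right|\right) e^{- 2 \left|{\omega}\right|}}{4}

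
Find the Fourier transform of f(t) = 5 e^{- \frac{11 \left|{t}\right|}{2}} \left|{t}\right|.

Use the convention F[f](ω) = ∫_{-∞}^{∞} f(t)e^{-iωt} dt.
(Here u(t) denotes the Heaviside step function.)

F(ω) = \frac{40 \left(121 - 4 \omega^{2}\right)}{\left(4 \omega^{2} + 121\right)^{2}}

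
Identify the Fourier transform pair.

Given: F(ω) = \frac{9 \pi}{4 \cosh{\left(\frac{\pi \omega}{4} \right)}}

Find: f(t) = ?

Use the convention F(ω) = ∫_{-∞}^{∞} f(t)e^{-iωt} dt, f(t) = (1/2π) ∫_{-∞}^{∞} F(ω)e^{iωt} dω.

f(t) = \frac{9}{e^{2 t} + e^{- 2 t}}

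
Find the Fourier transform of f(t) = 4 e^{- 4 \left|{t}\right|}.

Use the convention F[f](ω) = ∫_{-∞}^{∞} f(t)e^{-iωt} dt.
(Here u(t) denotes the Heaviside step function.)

F(ω) = \frac{32}{\omega^{2} + 16}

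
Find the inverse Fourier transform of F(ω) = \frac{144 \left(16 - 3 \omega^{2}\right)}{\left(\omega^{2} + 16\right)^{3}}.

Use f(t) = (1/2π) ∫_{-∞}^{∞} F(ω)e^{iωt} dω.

f(t) = 9 t^{2} e^{- 4 \left|{t}\right|}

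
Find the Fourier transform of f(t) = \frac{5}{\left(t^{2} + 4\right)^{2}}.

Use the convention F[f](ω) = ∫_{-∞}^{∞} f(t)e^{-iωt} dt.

F(ω) = \frac{5 \pi \left(2 \left|{\omega}\right| + 1\right) e^{- 2 \left|{\omega}\right|}}{16}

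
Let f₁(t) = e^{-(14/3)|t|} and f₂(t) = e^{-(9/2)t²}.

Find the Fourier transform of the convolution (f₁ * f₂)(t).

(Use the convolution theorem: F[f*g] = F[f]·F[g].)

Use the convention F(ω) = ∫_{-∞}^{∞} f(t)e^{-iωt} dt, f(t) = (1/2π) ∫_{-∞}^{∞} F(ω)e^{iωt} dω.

F[f₁*f₂](ω) = \frac{28 \sqrt{2} \sqrt{\pi} e^{- \frac{\omega^{2}}{18}}}{9 \omega^{2} + 196}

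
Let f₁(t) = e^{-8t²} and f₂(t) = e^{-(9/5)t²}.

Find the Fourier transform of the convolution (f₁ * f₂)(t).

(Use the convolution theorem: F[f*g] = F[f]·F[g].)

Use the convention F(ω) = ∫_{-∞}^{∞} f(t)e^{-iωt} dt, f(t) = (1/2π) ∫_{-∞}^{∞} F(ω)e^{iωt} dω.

F[f₁*f₂](ω) = \frac{\sqrt{10} \pi e^{- \frac{49 \omega^{2}}{288}}}{12}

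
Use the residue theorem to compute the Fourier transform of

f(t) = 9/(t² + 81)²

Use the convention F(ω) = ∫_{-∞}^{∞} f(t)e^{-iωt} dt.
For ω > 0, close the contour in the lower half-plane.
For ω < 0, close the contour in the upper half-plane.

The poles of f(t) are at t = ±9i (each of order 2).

Let g(z) = f(z)e^{-iωz}; for large |z| the factor e^{-iωz} decays in the lower half-plane when ω > 0 and in the upper half-plane when ω < 0.

Case ω > 0 (lower half-plane, clockwise contour ⇒ F(ω) = -2πi·ΣRes):
  Res_{z = - 9 i} g(z) = \frac{i \left(9 \omega + 1\right) e^{- 9 \omega}}{324} (pole of order 2)
  F(ω) = -2πi·ΣRes = \frac{\pi \left(9 \omega + 1\right) e^{- 9 \omega}}{162}

Case ω < 0 (upper half-plane, counterclockwise contour ⇒ F(ω) = +2πi·ΣRes):
  Res_{z = 9 i} g(z) = \frac{i \left(9 \omega - 1\right) e^{9 \omega}}{324} (pole of order 2)
  F(ω) = 2πi·ΣRes = \frac{\pi \left(1 - 9 \omega\right) e^{9 \omega}}{162}

Both cases combine into a single formula in |ω|:

F(ω) = \frac{\pi \left(9 \left|{\omega}\right| + 1\right) e^{- 9 \left|{\omega}\right|}}{162}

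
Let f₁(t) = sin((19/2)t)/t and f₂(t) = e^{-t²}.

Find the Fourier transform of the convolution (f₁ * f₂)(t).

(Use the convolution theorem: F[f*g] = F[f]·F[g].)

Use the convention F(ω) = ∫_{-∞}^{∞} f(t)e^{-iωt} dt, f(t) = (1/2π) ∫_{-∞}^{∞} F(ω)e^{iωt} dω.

F[f₁*f₂](ω) = \begin{cases} \pi^{\frac{3}{2}} e^{- \frac{\omega^{2}}{4}} & \text{for}\: \omega > - \frac{19}{2} \wedge \omega < \frac{19}{2} \\0 & \text{otherwise} \end{cases}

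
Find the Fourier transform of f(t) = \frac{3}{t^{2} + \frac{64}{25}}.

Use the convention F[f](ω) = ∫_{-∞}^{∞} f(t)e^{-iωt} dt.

F(ω) = \frac{15 \pi e^{- \frac{8 \left|{\omega}\right|}{5}}}{8}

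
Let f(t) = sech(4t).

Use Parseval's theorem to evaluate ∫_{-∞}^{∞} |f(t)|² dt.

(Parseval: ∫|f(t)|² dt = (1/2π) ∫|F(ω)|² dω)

∫|f(t)|² dt = \frac{1}{2}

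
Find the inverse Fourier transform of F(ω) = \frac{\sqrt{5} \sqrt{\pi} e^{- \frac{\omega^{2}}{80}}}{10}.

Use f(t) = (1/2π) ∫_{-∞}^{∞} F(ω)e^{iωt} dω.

f(t) = e^{- 20 t^{2}}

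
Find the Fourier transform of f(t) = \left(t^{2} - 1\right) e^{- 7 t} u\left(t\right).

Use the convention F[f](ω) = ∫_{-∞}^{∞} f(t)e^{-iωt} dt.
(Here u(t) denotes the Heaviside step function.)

F(ω) = \frac{2 i \omega - \left(i \omega + 7\right)^{3} + 14}{\left(i \omega + 7\right)^{4}}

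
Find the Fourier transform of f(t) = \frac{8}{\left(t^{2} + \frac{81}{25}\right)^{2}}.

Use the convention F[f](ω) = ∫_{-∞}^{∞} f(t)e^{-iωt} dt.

F(ω) = \frac{100 \pi \left(9 \left|{\omega}\right| + 5\right) e^{- \frac{9 \left|{\omega}\right|}{5}}}{729}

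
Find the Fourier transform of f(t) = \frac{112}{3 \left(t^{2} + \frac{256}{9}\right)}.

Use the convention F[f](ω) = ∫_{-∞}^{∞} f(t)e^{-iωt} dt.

F(ω) = 7 \pi e^{- \frac{16 \left|{\omega}\right|}{3}}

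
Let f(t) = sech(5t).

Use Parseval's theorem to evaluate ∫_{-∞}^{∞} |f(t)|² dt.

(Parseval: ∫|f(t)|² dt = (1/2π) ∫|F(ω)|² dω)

∫|f(t)|² dt = \frac{2}{5}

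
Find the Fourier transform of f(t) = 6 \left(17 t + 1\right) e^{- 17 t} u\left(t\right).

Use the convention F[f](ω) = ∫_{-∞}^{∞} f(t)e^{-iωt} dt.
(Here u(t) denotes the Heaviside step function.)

F(ω) = \frac{6 \left(- i \omega - 34\right)}{\omega^{2} - 34 i \omega - 289}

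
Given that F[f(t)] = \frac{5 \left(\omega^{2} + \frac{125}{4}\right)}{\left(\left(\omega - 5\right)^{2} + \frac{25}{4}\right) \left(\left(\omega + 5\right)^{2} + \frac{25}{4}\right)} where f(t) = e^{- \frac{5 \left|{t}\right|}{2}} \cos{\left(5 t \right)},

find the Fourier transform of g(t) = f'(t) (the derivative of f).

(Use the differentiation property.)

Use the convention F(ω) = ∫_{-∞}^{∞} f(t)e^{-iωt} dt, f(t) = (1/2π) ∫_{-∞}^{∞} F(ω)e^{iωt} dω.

F[g](ω) = \frac{20 i \omega \left(4 \omega^{2} + 125\right)}{16 \omega^{4} - 600 \omega^{2} + 15625}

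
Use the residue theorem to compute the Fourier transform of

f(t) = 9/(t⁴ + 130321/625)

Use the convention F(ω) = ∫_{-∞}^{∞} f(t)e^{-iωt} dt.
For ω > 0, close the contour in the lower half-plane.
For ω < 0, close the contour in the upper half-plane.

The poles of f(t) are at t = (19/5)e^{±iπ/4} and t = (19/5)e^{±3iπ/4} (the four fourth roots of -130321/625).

Let g(z) = f(z)e^{-iωz}; for large |z| the factor e^{-iωz} decays in the lower half-plane when ω > 0 and in the upper half-plane when ω < 0.

Case ω > 0 (lower half-plane, clockwise contour ⇒ F(ω) = -2πi·ΣRes):
  Res_{z = - \frac{19 \sqrt{2}}{10} - \frac{19 \sqrt{2} i}{10}} g(z) = \frac{1125 \sqrt{2} i \left(1 - i\right) e^{\frac{19 \sqrt{2} \omega \left(-1 + i\right)}{10}}}{54872}
  Res_{z = \frac{19 \sqrt{2}}{10} - \frac{19 \sqrt{2} i}{10}} g(z) = \frac{1125 \sqrt{2} i \left(1 + i\right) e^{- \frac{19 \sqrt{2} \omega \left(1 + i\right)}{10}}}{54872}
  F(ω) = -2πi·ΣRes = \frac{1125 \sqrt{2} \pi \left(1 - i\right) \left(e^{\frac{19 \sqrt{2} i \omega}{5}} + i\right) e^{- \frac{19 \sqrt{2} \omega \left(1 + i\right)}{10}}}{27436} = \frac{1125 \pi e^{- \frac{19 \sqrt{2} \omega}{10}} \sin{\left(\frac{19 \sqrt{2} \omega}{10} + \frac{\pi}{4} \right)}}{6859}

Case ω < 0 (upper half-plane, counterclockwise contour ⇒ F(ω) = +2πi·ΣRes):
  Res_{z = \frac{19 \sqrt{2}}{10} + \frac{19 \sqrt{2} i}{10}} g(z) = \frac{1125 \sqrt{2} i \left(-1 + i\right) e^{\frac{19 \sqrt{2} \omega \left(1 - i\right)}{10}}}{54872}
  Res_{z = - \frac{19 \sqrt{2}}{10} + \frac{19 \sqrt{2} i}{10}} g(z) = \frac{1125 \sqrt{2} \left(1 - i\right) e^{\frac{19 \sqrt{2} \omega \left(1 + i\right)}{10}}}{54872}
  F(ω) = 2πi·ΣRes = - \frac{1125 \sqrt{2} i \pi \left(i \left(1 - i\right) e^{\frac{19 \sqrt{2} \omega \left(1 - i\right)}{10}} - \left(1 - i\right) e^{\frac{19 \sqrt{2} \omega \left(1 + i\right)}{10}}\right)}{27436} = \frac{1125 \pi e^{\frac{19 \sqrt{2} \omega}{10}} \cos{\left(\frac{19 \sqrt{2} \omega}{10} + \frac{\pi}{4} \right)}}{6859}

Both cases combine into a single formula in |ω|:

F(ω) = \frac{1125 \pi e^{- \frac{19 \sqrt{2} \left|{\omega}\right|}{10}} \sin{\left(\frac{19 \sqrt{2} \left|{\omega}\right|}{10} + \frac{\pi}{4} \right)}}{6859}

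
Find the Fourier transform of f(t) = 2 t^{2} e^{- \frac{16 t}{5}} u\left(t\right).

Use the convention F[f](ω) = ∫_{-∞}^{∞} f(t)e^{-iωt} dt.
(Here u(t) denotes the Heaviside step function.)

F(ω) = \frac{500}{\left(5 i \omega + 16\right)^{3}}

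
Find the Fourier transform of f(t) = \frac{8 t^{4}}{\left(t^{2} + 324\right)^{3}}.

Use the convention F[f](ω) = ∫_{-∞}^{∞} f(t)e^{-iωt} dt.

F(ω) = \frac{\pi \left(108 \omega^{2} - 30 \left|{\omega}\right| + 1\right) e^{- 18 \left|{\omega}\right|}}{6}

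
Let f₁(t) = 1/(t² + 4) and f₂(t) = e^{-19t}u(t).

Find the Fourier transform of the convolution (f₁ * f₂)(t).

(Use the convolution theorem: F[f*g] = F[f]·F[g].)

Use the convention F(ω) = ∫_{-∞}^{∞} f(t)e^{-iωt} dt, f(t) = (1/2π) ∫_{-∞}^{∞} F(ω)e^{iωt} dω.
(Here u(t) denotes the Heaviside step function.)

F[f₁*f₂](ω) = \frac{\pi e^{- 2 \left|{\omega}\right|}}{2 \left(i \omega + 19\right)}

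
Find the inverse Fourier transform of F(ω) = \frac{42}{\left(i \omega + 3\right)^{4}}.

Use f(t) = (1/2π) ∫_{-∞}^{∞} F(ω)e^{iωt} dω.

f(t) = 7 t^{3} e^{- 3 t} u\left(t\right)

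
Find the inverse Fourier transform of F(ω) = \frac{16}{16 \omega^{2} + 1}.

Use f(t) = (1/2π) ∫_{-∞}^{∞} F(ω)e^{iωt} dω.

f(t) = 2 e^{- \frac{\left|{t}\right|}{4}}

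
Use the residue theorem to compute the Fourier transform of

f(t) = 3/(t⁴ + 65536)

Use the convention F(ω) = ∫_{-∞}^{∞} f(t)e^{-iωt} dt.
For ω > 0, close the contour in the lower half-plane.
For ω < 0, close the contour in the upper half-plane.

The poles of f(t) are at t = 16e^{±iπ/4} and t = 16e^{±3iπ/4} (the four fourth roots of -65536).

Let g(z) = f(z)e^{-iωz}; for large |z| the factor e^{-iωz} decays in the lower half-plane when ω > 0 and in the upper half-plane when ω < 0.

Case ω > 0 (lower half-plane, clockwise contour ⇒ F(ω) = -2πi·ΣRes):
  Res_{z = - 8 \sqrt{2} - 8 \sqrt{2} i} g(z) = \frac{3 \sqrt{2} i \left(1 - i\right) e^{8 \sqrt{2} \omega \left(-1 + i\right)}}{32768}
  Res_{z = 8 \sqrt{2} - 8 \sqrt{2} i} g(z) = \frac{3 \sqrt{2} i \left(1 + i\right) e^{- 8 \sqrt{2} \omega \left(1 + i\right)}}{32768}
  F(ω) = -2πi·ΣRes = \frac{3 \sqrt{2} \pi \left(1 - i\right) \left(e^{16 \sqrt{2} i \omega} + i\right) e^{- 8 \sqrt{2} \omega \left(1 + i\right)}}{16384} = \frac{3 \sqrt{2} \pi \left(\sin{\left(8 \sqrt{2} \omega \right)} + \cos{\left(8 \sqrt{2} \omega \right)}\right) e^{- 8 \sqrt{2} \omega}}{8192}

Case ω < 0 (upper half-plane, counterclockwise contour ⇒ F(ω) = +2πi·ΣRes):
  Res_{z = 8 \sqrt{2} + 8 \sqrt{2} i} g(z) = \frac{3 \sqrt{2} i \left(-1 + i\right) e^{8 \sqrt{2} \omega \left(1 - i\right)}}{32768}
  Res_{z = - 8 \sqrt{2} + 8 \sqrt{2} i} g(z) = \frac{3 \sqrt{2} \left(1 - i\right) e^{8 \sqrt{2} \omega \left(1 + i\right)}}{32768}
  F(ω) = 2πi·ΣRes = - \frac{3 \sqrt{2} i \pi \left(i \left(1 - i\right) e^{8 \sqrt{2} \omega \left(1 - i\right)} - \left(1 - i\right) e^{8 \sqrt{2} \omega \left(1 + i\right)}\right)}{16384} = \frac{3 \sqrt{2} \pi \left(- \sin{\left(8 \sqrt{2} \omega \right)} + \cos{\left(8 \sqrt{2} \omega \right)}\right) e^{8 \sqrt{2} \omega}}{8192}

Both cases combine into a single formula in |ω|:

F(ω) = \frac{3 \sqrt{2} \pi \left(\sin{\left(8 \sqrt{2} \left|{\omega}\right| \right)} + \cos{\left(8 \sqrt{2} \left|{\omega}\right| \right)}\right) e^{- 8 \sqrt{2} \left|{\omega}\right|}}{8192}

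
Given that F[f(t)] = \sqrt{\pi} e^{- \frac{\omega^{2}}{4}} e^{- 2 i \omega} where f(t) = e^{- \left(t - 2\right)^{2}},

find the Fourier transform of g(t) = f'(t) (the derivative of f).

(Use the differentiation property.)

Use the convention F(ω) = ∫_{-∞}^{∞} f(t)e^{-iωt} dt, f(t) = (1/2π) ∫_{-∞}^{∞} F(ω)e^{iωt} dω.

F[g](ω) = i \sqrt{\pi} \omega e^{- \frac{\omega \left(\omega + 8 i\right)}{4}}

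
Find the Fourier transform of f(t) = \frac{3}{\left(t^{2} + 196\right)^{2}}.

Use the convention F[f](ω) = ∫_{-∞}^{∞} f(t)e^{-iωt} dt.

F(ω) = \frac{3 \pi \left(14 \left|{\omega}\right| + 1\right) e^{- 14 \left|{\omega}\right|}}{5488}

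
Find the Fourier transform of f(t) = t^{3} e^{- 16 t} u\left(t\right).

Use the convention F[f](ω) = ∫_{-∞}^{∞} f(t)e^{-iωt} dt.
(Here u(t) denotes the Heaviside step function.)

F(ω) = \frac{6}{\left(i \omega + 16\right)^{4}}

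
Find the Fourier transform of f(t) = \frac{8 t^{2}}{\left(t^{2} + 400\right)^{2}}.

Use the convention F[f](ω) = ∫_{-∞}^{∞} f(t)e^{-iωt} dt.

F(ω) = \frac{\pi \left(1 - 20 \left|{\omega}\right|\right) e^{- 20 \left|{\omega}\right|}}{5}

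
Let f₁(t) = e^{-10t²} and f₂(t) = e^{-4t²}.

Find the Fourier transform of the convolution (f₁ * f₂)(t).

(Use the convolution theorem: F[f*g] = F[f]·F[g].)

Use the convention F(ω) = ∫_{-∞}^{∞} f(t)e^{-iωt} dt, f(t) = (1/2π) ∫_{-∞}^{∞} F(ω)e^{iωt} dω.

F[f₁*f₂](ω) = \frac{\sqrt{10} \pi e^{- \frac{7 \omega^{2}}{80}}}{20}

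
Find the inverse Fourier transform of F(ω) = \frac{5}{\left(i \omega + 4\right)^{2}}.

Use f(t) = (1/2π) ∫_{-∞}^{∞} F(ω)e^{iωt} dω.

f(t) = 5 t e^{- 4 t} u\left(t\right)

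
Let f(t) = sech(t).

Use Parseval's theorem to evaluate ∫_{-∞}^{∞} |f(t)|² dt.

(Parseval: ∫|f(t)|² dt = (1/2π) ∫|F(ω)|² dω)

∫|f(t)|² dt = 2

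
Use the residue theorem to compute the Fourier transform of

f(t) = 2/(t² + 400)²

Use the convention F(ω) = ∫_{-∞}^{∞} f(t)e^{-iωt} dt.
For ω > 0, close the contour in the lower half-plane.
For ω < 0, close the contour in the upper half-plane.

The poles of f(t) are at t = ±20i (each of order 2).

Let g(z) = f(z)e^{-iωz}; for large |z| the factor e^{-iωz} decays in the lower half-plane when ω > 0 and in the upper half-plane when ω < 0.

Case ω > 0 (lower half-plane, clockwise contour ⇒ F(ω) = -2πi·ΣRes):
  Res_{z = - 20 i} g(z) = \frac{i \left(20 \omega + 1\right) e^{- 20 \omega}}{16000} (pole of order 2)
  F(ω) = -2πi·ΣRes = \frac{\pi \left(20 \omega + 1\right) e^{- 20 \omega}}{8000}

Case ω < 0 (upper half-plane, counterclockwise contour ⇒ F(ω) = +2πi·ΣRes):
  Res_{z = 20 i} g(z) = \frac{i \left(20 \omega - 1\right) e^{20 \omega}}{16000} (pole of order 2)
  F(ω) = 2πi·ΣRes = \frac{\pi \left(1 - 20 \omega\right) e^{20 \omega}}{8000}

Both cases combine into a single formula in |ω|:

F(ω) = \frac{\pi \left(20 \left|{\omega}\right| + 1\right) e^{- 20 \left|{\omega}\right|}}{8000}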